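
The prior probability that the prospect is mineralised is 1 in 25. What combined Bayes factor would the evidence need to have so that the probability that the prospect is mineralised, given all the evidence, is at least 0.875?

Prior odds = 0.04/0.96 = 1/24.
Target odds = 0.875/0.125 = 7.
Required Bayes factor = 7 ÷ (1/24) = 168.

168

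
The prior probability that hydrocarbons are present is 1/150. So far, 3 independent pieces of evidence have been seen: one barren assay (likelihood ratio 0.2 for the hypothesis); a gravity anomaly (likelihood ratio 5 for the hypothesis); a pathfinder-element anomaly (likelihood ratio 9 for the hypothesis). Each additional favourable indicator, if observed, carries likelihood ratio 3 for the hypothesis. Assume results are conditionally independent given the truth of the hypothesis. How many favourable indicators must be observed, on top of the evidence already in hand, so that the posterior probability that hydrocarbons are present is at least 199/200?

8

Prior odds = (1/150)/(149/150) = 1/149.
Combined Bayes factor of the evidence already in hand = 0.2 × 5 × 9 = 9.
Odds after that evidence = (1/149) × 9 = 9/149.
Target odds = 0.995/0.005 = 199.
Need 3ⁿ ≥ 199 ÷ (9/149) = 29651/9.
3⁷ = 2187 falls short of 29651/9 but 3⁸ = 6561 reaches it, so n = 8.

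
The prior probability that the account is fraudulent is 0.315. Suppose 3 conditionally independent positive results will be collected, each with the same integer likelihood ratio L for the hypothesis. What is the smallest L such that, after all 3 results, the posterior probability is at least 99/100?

6

Prior odds = 0.315/0.685 = 63/137.
Target odds = 0.99/0.01 = 99.
Need L³ ≥ 99 ÷ (63/137) = 1507/7.
5³ = 125 < 1507/7 ≤ 216 = 6³, so L = 6.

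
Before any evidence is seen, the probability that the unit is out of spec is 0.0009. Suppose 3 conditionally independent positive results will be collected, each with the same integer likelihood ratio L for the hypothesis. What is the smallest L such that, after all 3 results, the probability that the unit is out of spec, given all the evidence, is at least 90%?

Prior odds = 0.0009/0.9991 = 9/9991.
Target odds = 0.9/0.1 = 9.
Need L³ ≥ 9 ÷ (9/9991) = 9991.
21³ = 9261 < 9991 ≤ 10648 = 22³, so L = 22.

22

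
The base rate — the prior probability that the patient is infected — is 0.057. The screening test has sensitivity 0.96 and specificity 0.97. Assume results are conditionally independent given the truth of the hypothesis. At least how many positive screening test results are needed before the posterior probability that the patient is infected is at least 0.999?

3

Prior odds: 0.057 ÷ 0.943 = 57/943.
False-positive rate = 1 − 0.97 = 0.03; likelihood ratio of a positive = 0.96/0.03 = 32.
Target odds: 0.999 ÷ 0.001 = 999.
Need (57/943) × 32ⁿ ≥ 999, i.e. 32ⁿ ≥ 314019/19.
32² = 1024 falls short of 314019/19 but 32³ = 32768 reaches it, so n = 3.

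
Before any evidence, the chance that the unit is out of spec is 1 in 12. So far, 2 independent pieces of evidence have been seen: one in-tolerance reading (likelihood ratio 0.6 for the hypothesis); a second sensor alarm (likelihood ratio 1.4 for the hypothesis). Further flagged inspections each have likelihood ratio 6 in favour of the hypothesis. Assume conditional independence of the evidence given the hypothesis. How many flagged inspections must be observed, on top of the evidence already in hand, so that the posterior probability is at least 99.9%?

6

Prior odds = (1/12)/(11/12) = 1/11.
Combined Bayes factor of the evidence already in hand = 0.6 × 1.4 = 0.84.
Odds after that evidence = (1/11) × 0.84 = 21/275.
Target odds = 0.999/0.001 = 999.
Need 6ⁿ ≥ 999 ÷ (21/275) = 91575/7.
6⁵ = 7776 falls short of 91575/7 but 6⁶ = 46656 reaches it, so n = 6.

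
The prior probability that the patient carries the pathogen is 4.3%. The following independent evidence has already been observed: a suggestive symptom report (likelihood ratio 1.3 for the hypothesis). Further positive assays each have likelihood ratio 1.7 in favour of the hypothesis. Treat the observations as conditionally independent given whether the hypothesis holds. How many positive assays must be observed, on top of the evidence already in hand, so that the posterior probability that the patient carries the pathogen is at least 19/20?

Prior odds = 0.043/0.957 = 43/957.
Bayes factor of the evidence already in hand = 1.3.
Odds after that evidence = (43/957) × 1.3 = 559/9570.
Target odds = 0.95/0.05 = 19.
Need 1.7ⁿ ≥ 19 ÷ (559/9570) = 181830/559.
1.7¹⁰ ≈201.599 falls short of 181830/559 but 1.7¹¹ ≈342.719 reaches it, so n = 11.

11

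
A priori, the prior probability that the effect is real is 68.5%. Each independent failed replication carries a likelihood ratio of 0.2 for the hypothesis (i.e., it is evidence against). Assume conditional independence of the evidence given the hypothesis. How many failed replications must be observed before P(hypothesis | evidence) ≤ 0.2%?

Prior odds = 0.685/0.315 = 137/63.
Likelihood ratio per failed replication = 0.2.
Target odds: 0.002 ÷ 0.998 = 1/499.
Require 0.2ⁿ ≤ 1/499 ÷ (137/63) = 63/68363.
0.2⁴ = 0.0016 is still above 63/68363 but 0.2⁵ = 0.00032 is at or below it, so n = 5.

5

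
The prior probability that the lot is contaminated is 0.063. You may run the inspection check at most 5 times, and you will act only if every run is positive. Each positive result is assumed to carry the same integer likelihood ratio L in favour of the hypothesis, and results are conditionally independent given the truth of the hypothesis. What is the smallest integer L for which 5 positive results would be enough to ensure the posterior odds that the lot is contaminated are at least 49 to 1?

4

Prior odds = 0.063/0.937 = 63/937.
Target odds = 49.
Need L⁵ ≥ 49 ÷ (63/937) = 6559/9.
3⁵ = 243 < 6559/9 ≤ 1024 = 4⁵, so L = 4.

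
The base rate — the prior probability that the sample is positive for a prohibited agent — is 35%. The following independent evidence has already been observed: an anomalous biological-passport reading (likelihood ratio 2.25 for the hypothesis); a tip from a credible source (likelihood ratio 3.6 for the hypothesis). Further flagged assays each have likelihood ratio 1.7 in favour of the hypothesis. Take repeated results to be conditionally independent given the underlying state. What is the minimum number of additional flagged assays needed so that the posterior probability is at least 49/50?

5

Prior odds = 0.35/0.65 = 7/13.
Combined Bayes factor of the evidence already in hand = 2.25 × 3.6 = 8.1.
Odds after that evidence = (7/13) × 8.1 = 567/130.
Target odds = 0.98/0.02 = 49.
Need 1.7ⁿ ≥ 49 ÷ (567/130) = 910/81.
1.7⁴ = 8.3521 falls short of 910/81 but 1.7⁵ = 1419857/100000 reaches it, so n = 5.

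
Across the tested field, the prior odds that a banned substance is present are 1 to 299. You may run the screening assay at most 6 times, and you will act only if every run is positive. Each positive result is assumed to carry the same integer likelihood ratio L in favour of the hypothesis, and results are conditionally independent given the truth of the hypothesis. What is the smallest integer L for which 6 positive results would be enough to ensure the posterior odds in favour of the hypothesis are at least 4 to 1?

4

Prior odds = 1/299.
Target odds = 4.
Need L⁶ ≥ 4 ÷ (1/299) = 1196.
3⁶ = 729 < 1196 ≤ 4096 = 4⁶, so L = 4.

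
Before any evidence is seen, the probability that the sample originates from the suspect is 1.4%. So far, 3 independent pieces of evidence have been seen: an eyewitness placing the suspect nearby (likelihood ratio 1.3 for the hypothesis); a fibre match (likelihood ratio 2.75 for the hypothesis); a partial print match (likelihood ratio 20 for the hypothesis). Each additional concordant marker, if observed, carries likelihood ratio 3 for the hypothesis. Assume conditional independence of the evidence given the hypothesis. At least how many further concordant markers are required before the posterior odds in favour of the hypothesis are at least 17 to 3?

Prior odds = 0.014/0.986 = 7/493.
Combined Bayes factor of the evidence already in hand = 1.3 × 2.75 × 20 = 71.5.
Odds after that evidence = (7/493) × 71.5 = 1001/986.
Target odds = 17/3.
Need 3ⁿ ≥ 17/3 ÷ (1001/986) = 16762/3003.
3¹ = 3 falls short of 16762/3003 but 3² = 9 reaches it, so n = 2.

2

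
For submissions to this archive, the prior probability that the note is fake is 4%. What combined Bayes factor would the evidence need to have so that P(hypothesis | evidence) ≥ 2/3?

Prior odds = 0.04/0.96 = 1/24.
Target odds = (2/3)/(1/3) = 2.
Required Bayes factor = 2 ÷ (1/24) = 48.

48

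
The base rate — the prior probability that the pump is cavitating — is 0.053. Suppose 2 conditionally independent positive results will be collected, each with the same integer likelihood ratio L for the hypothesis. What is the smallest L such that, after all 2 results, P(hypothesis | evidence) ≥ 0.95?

Prior odds = 0.053/0.947 = 53/947.
Target odds = 0.95/0.05 = 19.
Need L² ≥ 19 ÷ (53/947) = 17993/53.
18² = 324 < 17993/53 ≤ 361 = 19², so L = 19.

19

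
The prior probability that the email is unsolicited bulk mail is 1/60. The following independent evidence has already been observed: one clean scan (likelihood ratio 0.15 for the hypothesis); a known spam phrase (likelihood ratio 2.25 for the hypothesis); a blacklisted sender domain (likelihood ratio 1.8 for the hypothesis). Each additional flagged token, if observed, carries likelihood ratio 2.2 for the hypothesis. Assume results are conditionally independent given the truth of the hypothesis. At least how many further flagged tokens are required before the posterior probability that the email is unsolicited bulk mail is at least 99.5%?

13

Prior odds = (1/60)/(59/60) = 1/59.
Combined Bayes factor of the evidence already in hand = 0.15 × 2.25 × 1.8 = 0.6075.
Odds after that evidence = (1/59) × 0.6075 = 243/23600.
Target odds = 0.995/0.005 = 199.
Need 2.2ⁿ ≥ 199 ÷ (243/23600) = 4696400/243.
2.2¹² ≈12855 falls short of 4696400/243 but 2.2¹³ ≈28281 reaches it, so n = 13.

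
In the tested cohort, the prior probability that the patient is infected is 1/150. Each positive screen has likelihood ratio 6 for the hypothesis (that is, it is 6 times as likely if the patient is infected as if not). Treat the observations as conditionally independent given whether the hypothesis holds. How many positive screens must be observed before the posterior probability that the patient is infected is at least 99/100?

Prior odds = (1/150)/(149/150) = 1/149.
Likelihood ratio per positive screen = 6.
Target odds: 0.99 ÷ 0.01 = 99.
Require 6ⁿ ≥ 99 ÷ (1/149) = 14751.
6⁵ = 7776 falls short of 14751 but 6⁶ = 46656 reaches it, so n = 6.

6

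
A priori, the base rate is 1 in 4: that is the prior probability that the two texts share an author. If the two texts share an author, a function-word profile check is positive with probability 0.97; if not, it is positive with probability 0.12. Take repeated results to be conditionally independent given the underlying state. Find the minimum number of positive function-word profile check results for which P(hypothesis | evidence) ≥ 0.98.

3

Prior odds: 0.25 ÷ 0.75 = 1/3.
Likelihood ratio of a positive = 0.97/0.12 = 97/12.
Target odds: 0.98 ÷ 0.02 = 49.
Need (1/3) × (97/12)ⁿ ≥ 49, i.e. (97/12)ⁿ ≥ 147.
(97/12)² = 9409/144 falls short of 147 but (97/12)³ = 912673/1728 reaches it, so n = 3.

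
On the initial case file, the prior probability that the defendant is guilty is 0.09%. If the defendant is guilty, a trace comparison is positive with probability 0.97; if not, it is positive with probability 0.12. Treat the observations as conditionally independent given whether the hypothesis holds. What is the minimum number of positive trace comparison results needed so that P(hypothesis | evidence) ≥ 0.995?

6

Prior odds = 0.0009/0.9991 = 9/9991.
Likelihood ratio of a positive = 0.97/0.12 = 97/12.
Target odds: 0.995 ÷ 0.005 = 199.
Require (97/12)ⁿ ≥ 199 ÷ (9/9991) = 1988209/9.
(97/12)⁵ ≈34510.6 falls short of 1988209/9 but (97/12)⁶ ≈278961 reaches it, so n = 6.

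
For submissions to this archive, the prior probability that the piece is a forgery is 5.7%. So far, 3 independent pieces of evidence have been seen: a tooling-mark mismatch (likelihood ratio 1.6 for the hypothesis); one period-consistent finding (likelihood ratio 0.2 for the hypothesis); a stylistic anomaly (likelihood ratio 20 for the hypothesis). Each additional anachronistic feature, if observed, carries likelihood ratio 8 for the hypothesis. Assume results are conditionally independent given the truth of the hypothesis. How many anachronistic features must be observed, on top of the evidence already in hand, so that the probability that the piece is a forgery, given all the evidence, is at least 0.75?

1

Prior odds = 0.057/0.943 = 57/943.
Combined Bayes factor of the evidence already in hand = 1.6 × 0.2 × 20 = 6.4.
Odds after that evidence = (57/943) × 6.4 = 1824/4715.
Target odds = 0.75/0.25 = 3.
Need 8ⁿ ≥ 3 ÷ (1824/4715) = 4715/608.
8¹ = 8, which meets the required 4715/608; so n = 1.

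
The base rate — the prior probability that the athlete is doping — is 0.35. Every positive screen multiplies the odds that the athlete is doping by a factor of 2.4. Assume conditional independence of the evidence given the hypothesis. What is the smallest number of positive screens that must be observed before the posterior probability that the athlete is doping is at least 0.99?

Prior odds = 0.35/0.65 = 7/13.
Likelihood ratio per positive screen = 2.4.
Target posterior odds = 0.99/0.01 = 99.
Require 2.4ⁿ ≥ 99 ÷ (7/13) = 1287/7.
2.4⁵ = 79.62624 falls short of 1287/7 but 2.4⁶ = 2985984/15625 reaches it, so n = 6.

6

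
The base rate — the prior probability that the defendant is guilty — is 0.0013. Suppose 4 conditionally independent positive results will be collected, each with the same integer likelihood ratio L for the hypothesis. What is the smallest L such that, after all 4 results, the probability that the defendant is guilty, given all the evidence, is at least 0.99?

Prior odds = 0.0013/0.9987 = 13/9987.
Target odds = 0.99/0.01 = 99.
Need L⁴ ≥ 99 ÷ (13/9987) = 988713/13.
16⁴ = 65536 < 988713/13 ≤ 83521 = 17⁴, so L = 17.

17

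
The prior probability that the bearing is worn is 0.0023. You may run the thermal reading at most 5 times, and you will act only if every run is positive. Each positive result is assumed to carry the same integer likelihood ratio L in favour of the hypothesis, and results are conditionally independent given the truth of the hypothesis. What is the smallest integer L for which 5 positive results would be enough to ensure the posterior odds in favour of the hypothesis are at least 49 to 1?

8

Prior odds = 0.0023/0.9977 = 23/9977.
Target odds = 49.
Need L⁵ ≥ 49 ÷ (23/9977) = 488873/23.
7⁵ = 16807 < 488873/23 ≤ 32768 = 8⁵, so L = 8.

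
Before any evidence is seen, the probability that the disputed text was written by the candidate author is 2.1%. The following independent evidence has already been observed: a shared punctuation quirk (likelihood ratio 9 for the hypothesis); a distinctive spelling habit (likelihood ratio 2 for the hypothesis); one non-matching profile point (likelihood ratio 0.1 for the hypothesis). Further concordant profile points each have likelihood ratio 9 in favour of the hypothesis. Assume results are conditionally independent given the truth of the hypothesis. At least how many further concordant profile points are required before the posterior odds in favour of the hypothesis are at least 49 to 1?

Prior odds = 0.021/0.979 = 21/979.
Combined Bayes factor of the evidence already in hand = 9 × 2 × 0.1 = 1.8.
Odds after that evidence = (21/979) × 1.8 = 189/4895.
Target odds = 49.
Need 9ⁿ ≥ 49 ÷ (189/4895) = 34265/27.
9³ = 729 falls short of 34265/27 but 9⁴ = 6561 reaches it, so n = 4.

4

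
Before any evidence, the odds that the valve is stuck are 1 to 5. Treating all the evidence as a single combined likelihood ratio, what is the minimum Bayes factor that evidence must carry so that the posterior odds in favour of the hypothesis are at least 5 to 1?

25

Prior odds = 0.2.
Target odds = 5.
Required Bayes factor = 5 ÷ 0.2 = 25.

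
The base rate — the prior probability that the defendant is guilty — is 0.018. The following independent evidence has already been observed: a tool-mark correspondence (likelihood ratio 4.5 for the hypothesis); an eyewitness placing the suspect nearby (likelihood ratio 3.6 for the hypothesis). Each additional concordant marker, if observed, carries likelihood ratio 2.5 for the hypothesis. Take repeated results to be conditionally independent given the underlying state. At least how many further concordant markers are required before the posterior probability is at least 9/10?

Prior odds = 0.018/0.982 = 9/491.
Combined Bayes factor of the evidence already in hand = 4.5 × 3.6 = 16.2.
Odds after that evidence = (9/491) × 16.2 = 729/2455.
Target odds = 0.9/0.1 = 9.
Need 2.5ⁿ ≥ 9 ÷ (729/2455) = 2455/81.
2.5³ = 15.625 falls short of 2455/81 but 2.5⁴ = 39.0625 reaches it, so n = 4.

4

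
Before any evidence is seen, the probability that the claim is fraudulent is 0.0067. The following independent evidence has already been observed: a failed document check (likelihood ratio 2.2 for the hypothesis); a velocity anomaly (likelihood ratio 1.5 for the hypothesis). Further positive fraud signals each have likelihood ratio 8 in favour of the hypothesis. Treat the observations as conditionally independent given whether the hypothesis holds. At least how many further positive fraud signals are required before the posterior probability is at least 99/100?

Prior odds = 0.0067/0.9933 = 67/9933.
Combined Bayes factor of the evidence already in hand = 2.2 × 1.5 = 3.3.
Odds after that evidence = (67/9933) × 3.3 = 67/3010.
Target odds = 0.99/0.01 = 99.
Need 8ⁿ ≥ 99 ÷ (67/3010) = 297990/67.
8⁴ = 4096 falls short of 297990/67 but 8⁵ = 32768 reaches it, so n = 5.

5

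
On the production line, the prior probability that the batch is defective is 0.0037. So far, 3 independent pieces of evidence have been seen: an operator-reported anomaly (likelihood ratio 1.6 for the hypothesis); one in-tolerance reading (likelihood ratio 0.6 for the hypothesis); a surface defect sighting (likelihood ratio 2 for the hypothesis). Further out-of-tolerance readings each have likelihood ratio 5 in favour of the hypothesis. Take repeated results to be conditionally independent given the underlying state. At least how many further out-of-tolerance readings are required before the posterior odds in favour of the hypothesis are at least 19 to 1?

5

Prior odds = 0.0037/0.9963 = 37/9963.
Combined Bayes factor of the evidence already in hand = 1.6 × 0.6 × 2 = 1.92.
Odds after that evidence = (37/9963) × 1.92 = 592/83025.
Target odds = 19.
Need 5ⁿ ≥ 19 ÷ (592/83025) = 1577475/592.
5⁴ = 625 falls short of 1577475/592 but 5⁵ = 3125 reaches it, so n = 5.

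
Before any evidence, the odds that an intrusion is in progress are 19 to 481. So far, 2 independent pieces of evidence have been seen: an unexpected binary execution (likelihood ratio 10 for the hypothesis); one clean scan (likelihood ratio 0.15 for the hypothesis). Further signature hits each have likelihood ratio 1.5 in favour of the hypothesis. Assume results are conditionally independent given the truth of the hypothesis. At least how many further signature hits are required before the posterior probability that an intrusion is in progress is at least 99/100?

19

Prior odds = 19/481.
Combined Bayes factor of the evidence already in hand = 10 × 0.15 = 1.5.
Odds after that evidence = (19/481) × 1.5 = 57/962.
Target odds = 0.99/0.01 = 99.
Need 1.5ⁿ ≥ 99 ÷ (57/962) = 31746/19.
1.5¹⁸ = 387420489/262144 falls short of 31746/19 but 1.5¹⁹ ≈2216.84 reaches it, so n = 19.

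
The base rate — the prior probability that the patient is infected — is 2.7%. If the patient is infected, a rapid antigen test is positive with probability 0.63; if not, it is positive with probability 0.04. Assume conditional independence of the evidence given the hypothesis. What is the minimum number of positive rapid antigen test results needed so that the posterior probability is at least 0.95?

Prior odds = 0.027/0.973 = 27/973.
Likelihood ratio of a positive = 0.63/0.04 = 15.75.
Target posterior odds = 0.95/0.05 = 19.
Need (27/973) × 15.75ⁿ ≥ 19, i.e. 15.75ⁿ ≥ 18487/27.
15.75² = 248.0625 falls short of 18487/27 but 15.75³ = 3906.984375 reaches it, so n = 3.

3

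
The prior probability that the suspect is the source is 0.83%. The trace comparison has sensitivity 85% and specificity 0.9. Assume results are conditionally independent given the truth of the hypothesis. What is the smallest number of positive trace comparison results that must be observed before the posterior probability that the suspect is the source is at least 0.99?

5

Prior odds = 0.0083/0.9917 = 83/9917.
False-positive rate = 1 − 0.9 = 0.1; likelihood ratio of a positive = 0.85/0.1 = 8.5.
Target odds: 0.99 ÷ 0.01 = 99.
Need (83/9917) × 8.5ⁿ ≥ 99, i.e. 8.5ⁿ ≥ 981783/83.
8.5⁴ = 5220.0625 falls short of 981783/83 but 8.5⁵ = 44370.53125 reaches it, so n = 5.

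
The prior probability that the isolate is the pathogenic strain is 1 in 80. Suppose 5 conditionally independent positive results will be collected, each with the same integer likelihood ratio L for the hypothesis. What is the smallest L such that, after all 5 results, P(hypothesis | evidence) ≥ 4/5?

4

Prior odds = 0.0125/0.9875 = 1/79.
Target odds = 0.8/0.2 = 4.
Need L⁵ ≥ 4 ÷ (1/79) = 316.
3⁵ = 243 < 316 ≤ 1024 = 4⁵, so L = 4.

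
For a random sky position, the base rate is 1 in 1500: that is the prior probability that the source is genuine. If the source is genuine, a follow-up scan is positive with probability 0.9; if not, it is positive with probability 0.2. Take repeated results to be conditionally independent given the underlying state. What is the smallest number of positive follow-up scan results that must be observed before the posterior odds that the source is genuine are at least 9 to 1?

Prior odds = (1/1500)/(1499/1500) = 1/1499.
Likelihood ratio of a positive = 0.9/0.2 = 4.5.
Target odds = 9.
Need (1/1499) × 4.5ⁿ ≥ 9, i.e. 4.5ⁿ ≥ 13491.
4.5⁶ = 8303.765625 falls short of 13491 but 4.5⁷ = 4782969/128 reaches it, so n = 7.

7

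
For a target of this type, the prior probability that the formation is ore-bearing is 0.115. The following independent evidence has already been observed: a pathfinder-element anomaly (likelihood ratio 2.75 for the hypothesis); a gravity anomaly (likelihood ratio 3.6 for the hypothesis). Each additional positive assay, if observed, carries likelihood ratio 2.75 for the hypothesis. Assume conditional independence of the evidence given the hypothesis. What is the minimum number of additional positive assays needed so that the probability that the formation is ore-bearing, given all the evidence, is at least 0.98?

4

Prior odds = 0.115/0.885 = 23/177.
Combined Bayes factor of the evidence already in hand = 2.75 × 3.6 = 9.9.
Odds after that evidence = (23/177) × 9.9 = 759/590.
Target odds = 0.98/0.02 = 49.
Need 2.75ⁿ ≥ 49 ÷ (759/590) = 28910/759.
2.75³ = 20.796875 falls short of 28910/759 but 2.75⁴ = 57.19140625 reaches it, so n = 4.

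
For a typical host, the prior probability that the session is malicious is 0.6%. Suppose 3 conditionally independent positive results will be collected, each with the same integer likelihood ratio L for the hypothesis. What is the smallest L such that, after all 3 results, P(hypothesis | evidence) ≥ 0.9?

12

Prior odds = 0.006/0.994 = 3/497.
Target odds = 0.9/0.1 = 9.
Need L³ ≥ 9 ÷ (3/497) = 1491.
11³ = 1331 < 1491 ≤ 1728 = 12³, so L = 12.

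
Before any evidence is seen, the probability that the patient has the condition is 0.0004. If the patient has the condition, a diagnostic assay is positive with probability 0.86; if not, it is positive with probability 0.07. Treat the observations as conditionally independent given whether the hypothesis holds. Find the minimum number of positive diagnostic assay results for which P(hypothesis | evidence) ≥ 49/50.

5

Prior odds: 0.0004 ÷ 0.9996 = 1/2499.
Likelihood ratio of a positive = 0.86/0.07 = 86/7.
Target posterior odds = 0.98/0.02 = 49.
Require (86/7)ⁿ ≥ 49 ÷ (1/2499) = 122451.
(86/7)⁴ = 54700816/2401 falls short of 122451 but (86/7)⁵ ≈279899 reaches it, so n = 5.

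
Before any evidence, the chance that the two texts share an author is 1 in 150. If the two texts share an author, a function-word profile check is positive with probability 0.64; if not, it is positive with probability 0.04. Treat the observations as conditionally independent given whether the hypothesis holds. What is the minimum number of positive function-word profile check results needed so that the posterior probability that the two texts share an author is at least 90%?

3

Prior odds: (1/150) ÷ (149/150) = 1/149.
Likelihood ratio of a positive = 0.64/0.04 = 16.
Target posterior odds = 0.9/0.1 = 9.
Require 16ⁿ ≥ 9 ÷ (1/149) = 1341.
16² = 256 falls short of 1341 but 16³ = 4096 reaches it, so n = 3.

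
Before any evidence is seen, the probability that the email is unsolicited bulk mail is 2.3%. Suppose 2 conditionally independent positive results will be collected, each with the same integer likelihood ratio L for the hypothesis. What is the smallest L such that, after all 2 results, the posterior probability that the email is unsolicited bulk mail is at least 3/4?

12

Prior odds = 0.023/0.977 = 23/977.
Target odds = 0.75/0.25 = 3.
Need L² ≥ 3 ÷ (23/977) = 2931/23.
11² = 121 < 2931/23 ≤ 144 = 12², so L = 12.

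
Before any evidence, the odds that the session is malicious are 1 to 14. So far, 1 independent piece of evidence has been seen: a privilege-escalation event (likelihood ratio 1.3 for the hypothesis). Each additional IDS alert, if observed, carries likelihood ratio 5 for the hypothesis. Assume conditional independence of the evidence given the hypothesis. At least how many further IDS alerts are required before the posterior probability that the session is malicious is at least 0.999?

Prior odds = 1/14.
Bayes factor of the evidence already in hand = 1.3.
Odds after that evidence = (1/14) × 1.3 = 13/140.
Target odds = 0.999/0.001 = 999.
Need 5ⁿ ≥ 999 ÷ (13/140) = 139860/13.
5⁵ = 3125 falls short of 139860/13 but 5⁶ = 15625 reaches it, so n = 6.

6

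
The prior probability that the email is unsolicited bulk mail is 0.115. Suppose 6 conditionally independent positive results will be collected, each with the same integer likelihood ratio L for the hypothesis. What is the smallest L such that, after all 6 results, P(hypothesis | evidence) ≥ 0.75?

2

Prior odds = 0.115/0.885 = 23/177.
Target odds = 0.75/0.25 = 3.
Need L⁶ ≥ 3 ÷ (23/177) = 531/23.
1⁶ = 1 < 531/23 ≤ 64 = 2⁶, so L = 2.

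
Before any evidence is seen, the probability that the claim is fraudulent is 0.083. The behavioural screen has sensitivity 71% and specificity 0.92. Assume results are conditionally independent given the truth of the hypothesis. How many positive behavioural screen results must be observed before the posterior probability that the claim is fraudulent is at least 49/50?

Prior odds = 0.083/0.917 = 83/917.
False-positive rate = 1 − 0.92 = 0.08; likelihood ratio of a positive = 0.71/0.08 = 8.875.
Target posterior odds = 0.98/0.02 = 49.
Need (83/917) × 8.875ⁿ ≥ 49, i.e. 8.875ⁿ ≥ 44933/83.
8.875² = 78.765625 falls short of 44933/83 but 8.875³ = 357911/512 reaches it, so n = 3.

3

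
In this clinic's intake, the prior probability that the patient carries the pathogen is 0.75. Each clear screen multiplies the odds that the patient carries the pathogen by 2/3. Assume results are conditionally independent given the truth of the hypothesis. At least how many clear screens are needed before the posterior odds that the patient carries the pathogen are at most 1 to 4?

7

Prior odds: 0.75 ÷ 0.25 = 3.
Likelihood ratio per clear screen = 2/3.
Target odds = 0.25.
Need 3 × (2/3)ⁿ ≤ 0.25, i.e. (2/3)ⁿ ≤ 1/12.
(2/3)⁶ = 64/729 is still above 1/12 but (2/3)⁷ = 128/2187 is at or below it, so n = 7.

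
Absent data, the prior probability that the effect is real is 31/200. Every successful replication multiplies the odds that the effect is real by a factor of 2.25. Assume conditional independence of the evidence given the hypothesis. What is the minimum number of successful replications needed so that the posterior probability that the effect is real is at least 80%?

4

Prior odds: 0.155 ÷ 0.845 = 31/169.
Likelihood ratio per successful replication = 2.25.
Target posterior odds = 0.8/0.2 = 4.
Need (31/169) × 2.25ⁿ ≥ 4, i.e. 2.25ⁿ ≥ 676/31.
2.25³ = 11.390625 falls short of 676/31 but 2.25⁴ = 25.62890625 reaches it, so n = 4.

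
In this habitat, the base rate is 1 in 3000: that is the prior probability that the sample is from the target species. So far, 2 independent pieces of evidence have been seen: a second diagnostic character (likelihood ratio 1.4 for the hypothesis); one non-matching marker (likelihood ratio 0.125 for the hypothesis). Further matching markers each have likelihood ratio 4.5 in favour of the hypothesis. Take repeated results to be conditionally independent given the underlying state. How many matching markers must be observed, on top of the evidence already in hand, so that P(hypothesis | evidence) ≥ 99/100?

Prior odds = (1/3000)/(2999/3000) = 1/2999.
Combined Bayes factor of the evidence already in hand = 1.4 × 0.125 = 0.175.
Odds after that evidence = (1/2999) × 0.175 = 7/119960.
Target odds = 0.99/0.01 = 99.
Need 4.5ⁿ ≥ 99 ÷ (7/119960) = 11876040/7.
4.5⁹ = 387420489/512 falls short of 11876040/7 but 4.5¹⁰ ≈3.40506e+06 reaches it, so n = 10.

10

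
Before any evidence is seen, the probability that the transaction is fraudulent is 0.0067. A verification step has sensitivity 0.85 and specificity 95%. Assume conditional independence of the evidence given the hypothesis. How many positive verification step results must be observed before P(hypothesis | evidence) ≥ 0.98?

Prior odds = 0.0067/0.9933 = 67/9933.
False-positive rate = 1 − 0.95 = 0.05; likelihood ratio of a positive = 0.85/0.05 = 17.
Target posterior odds = 0.98/0.02 = 49.
Need (67/9933) × 17ⁿ ≥ 49, i.e. 17ⁿ ≥ 486717/67.
17³ = 4913 falls short of 486717/67 but 17⁴ = 83521 reaches it, so n = 4.

4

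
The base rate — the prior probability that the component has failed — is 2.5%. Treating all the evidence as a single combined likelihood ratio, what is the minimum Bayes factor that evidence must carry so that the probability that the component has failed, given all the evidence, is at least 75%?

Prior odds = 0.025/0.975 = 1/39.
Target odds = 0.75/0.25 = 3.
Required Bayes factor = 3 ÷ (1/39) = 117.

117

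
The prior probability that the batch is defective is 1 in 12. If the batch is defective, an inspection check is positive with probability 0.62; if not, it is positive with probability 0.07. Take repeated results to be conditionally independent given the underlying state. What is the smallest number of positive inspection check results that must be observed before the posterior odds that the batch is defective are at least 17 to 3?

Prior odds: (1/12) ÷ (11/12) = 1/11.
Likelihood ratio of a positive = 0.62/0.07 = 62/7.
Target odds = 17/3.
Require (62/7)ⁿ ≥ 17/3 ÷ (1/11) = 187/3.
(62/7)¹ = 62/7 falls short of 187/3 but (62/7)² = 3844/49 reaches it, so n = 2.

2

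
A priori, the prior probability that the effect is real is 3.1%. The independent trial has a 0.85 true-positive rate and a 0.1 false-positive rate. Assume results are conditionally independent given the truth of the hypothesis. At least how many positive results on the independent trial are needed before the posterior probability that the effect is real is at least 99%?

4

Prior odds: 0.031 ÷ 0.969 = 31/969.
Likelihood ratio of a positive result = 0.85/0.1 = 8.5.
Target posterior odds = 0.99/0.01 = 99.
Require 8.5ⁿ ≥ 99 ÷ (31/969) = 95931/31.
8.5³ = 614.125 falls short of 95931/31 but 8.5⁴ = 5220.0625 reaches it, so n = 4.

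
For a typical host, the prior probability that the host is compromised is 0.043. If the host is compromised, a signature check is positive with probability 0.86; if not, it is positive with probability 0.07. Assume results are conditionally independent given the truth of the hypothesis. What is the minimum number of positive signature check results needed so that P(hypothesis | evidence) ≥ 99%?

4

Prior odds = 0.043/0.957 = 43/957.
Likelihood ratio of a positive = 0.86/0.07 = 86/7.
Target odds: 0.99 ÷ 0.01 = 99.
Need (43/957) × (86/7)ⁿ ≥ 99, i.e. (86/7)ⁿ ≥ 94743/43.
(86/7)³ = 636056/343 falls short of 94743/43 but (86/7)⁴ = 54700816/2401 reaches it, so n = 4.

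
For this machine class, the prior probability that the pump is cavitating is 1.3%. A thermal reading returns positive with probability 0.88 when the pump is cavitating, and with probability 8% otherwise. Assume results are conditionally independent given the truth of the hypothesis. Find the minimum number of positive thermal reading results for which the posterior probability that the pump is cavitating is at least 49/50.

Prior odds = 0.013/0.987 = 13/987.
Likelihood ratio of a positive result = 0.88/0.08 = 11.
Target odds: 0.98 ÷ 0.02 = 49.
Need (13/987) × 11ⁿ ≥ 49, i.e. 11ⁿ ≥ 48363/13.
11³ = 1331 falls short of 48363/13 but 11⁴ = 14641 reaches it, so n = 4.

4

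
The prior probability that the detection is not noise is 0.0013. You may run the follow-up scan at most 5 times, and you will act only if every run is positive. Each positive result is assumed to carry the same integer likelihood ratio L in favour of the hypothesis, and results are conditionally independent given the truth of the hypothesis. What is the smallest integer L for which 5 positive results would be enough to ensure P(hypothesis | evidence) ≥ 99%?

10

Prior odds = 0.0013/0.9987 = 13/9987.
Target odds = 0.99/0.01 = 99.
Need L⁵ ≥ 99 ÷ (13/9987) = 988713/13.
9⁵ = 59049 < 988713/13 ≤ 100000 = 10⁵, so L = 10.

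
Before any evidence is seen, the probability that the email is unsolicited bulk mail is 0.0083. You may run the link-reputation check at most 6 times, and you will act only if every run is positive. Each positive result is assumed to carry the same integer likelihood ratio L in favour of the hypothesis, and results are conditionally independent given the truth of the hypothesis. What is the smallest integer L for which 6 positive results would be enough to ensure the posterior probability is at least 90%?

4

Prior odds = 0.0083/0.9917 = 83/9917.
Target odds = 0.9/0.1 = 9.
Need L⁶ ≥ 9 ÷ (83/9917) = 89253/83.
3⁶ = 729 < 89253/83 ≤ 4096 = 4⁶, so L = 4.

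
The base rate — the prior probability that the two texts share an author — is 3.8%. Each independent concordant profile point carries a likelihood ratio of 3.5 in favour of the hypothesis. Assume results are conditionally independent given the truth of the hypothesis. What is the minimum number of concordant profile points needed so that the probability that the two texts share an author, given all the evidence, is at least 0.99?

Prior odds: 0.038 ÷ 0.962 = 19/481.
Likelihood ratio per concordant profile point = 3.5.
Target odds: 0.99 ÷ 0.01 = 99.
Need (19/481) × 3.5ⁿ ≥ 99, i.e. 3.5ⁿ ≥ 47619/19.
3.5⁶ = 1838.265625 falls short of 47619/19 but 3.5⁷ = 823543/128 reaches it, so n = 7.

7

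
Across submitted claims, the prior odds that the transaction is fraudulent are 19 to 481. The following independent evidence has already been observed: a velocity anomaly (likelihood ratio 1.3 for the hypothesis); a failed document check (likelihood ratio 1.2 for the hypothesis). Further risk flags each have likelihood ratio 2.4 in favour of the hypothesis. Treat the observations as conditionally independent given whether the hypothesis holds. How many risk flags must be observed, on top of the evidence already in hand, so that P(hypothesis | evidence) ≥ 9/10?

Prior odds = 19/481.
Combined Bayes factor of the evidence already in hand = 1.3 × 1.2 = 1.56.
Odds after that evidence = (19/481) × 1.56 = 57/925.
Target odds = 0.9/0.1 = 9.
Need 2.4ⁿ ≥ 9 ÷ (57/925) = 2775/19.
2.4⁵ = 79.62624 falls short of 2775/19 but 2.4⁶ = 2985984/15625 reaches it, so n = 6.

6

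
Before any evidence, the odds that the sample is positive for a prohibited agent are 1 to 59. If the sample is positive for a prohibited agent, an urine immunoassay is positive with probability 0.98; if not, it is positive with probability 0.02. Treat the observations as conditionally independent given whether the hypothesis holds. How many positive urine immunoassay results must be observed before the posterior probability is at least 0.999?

Prior odds = 1/59.
Likelihood ratio of a positive = 0.98/0.02 = 49.
Target odds: 0.999 ÷ 0.001 = 999.
Require 49ⁿ ≥ 999 ÷ (1/59) = 58941.
49² = 2401 falls short of 58941 but 49³ = 117649 reaches it, so n = 3.

3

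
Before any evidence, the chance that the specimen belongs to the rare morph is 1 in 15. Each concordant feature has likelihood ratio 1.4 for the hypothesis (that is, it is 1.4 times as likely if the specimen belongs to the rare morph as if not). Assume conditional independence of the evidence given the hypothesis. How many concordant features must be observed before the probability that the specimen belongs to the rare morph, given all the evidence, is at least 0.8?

Prior odds = (1/15)/(14/15) = 1/14.
Likelihood ratio per concordant feature = 1.4.
Target posterior odds = 0.8/0.2 = 4.
Need (1/14) × 1.4ⁿ ≥ 4, i.e. 1.4ⁿ ≥ 56.
1.4¹¹ ≈40.4957 falls short of 56 but 1.4¹² ≈56.6939 reaches it, so n = 12.

12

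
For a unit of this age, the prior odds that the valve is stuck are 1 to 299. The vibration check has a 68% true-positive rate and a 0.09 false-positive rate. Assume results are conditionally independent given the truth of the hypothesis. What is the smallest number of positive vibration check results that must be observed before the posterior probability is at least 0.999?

7

Prior odds = 1/299.
Likelihood ratio of a positive result = 0.68/0.09 = 68/9.
Target posterior odds = 0.999/0.001 = 999.
Need (1/299) × (68/9)ⁿ ≥ 999, i.e. (68/9)ⁿ ≥ 298701.
(68/9)⁶ ≈186037 falls short of 298701 but (68/9)⁷ ≈1.40561e+06 reaches it, so n = 7.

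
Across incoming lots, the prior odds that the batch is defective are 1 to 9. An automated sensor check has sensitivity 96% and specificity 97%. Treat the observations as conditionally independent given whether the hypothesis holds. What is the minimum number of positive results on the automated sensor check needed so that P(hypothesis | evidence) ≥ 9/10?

2

Prior odds = 1/9.
False-positive rate = 1 − 0.97 = 0.03; likelihood ratio of a positive = 0.96/0.03 = 32.
Target posterior odds = 0.9/0.1 = 9.
Need (1/9) × 32ⁿ ≥ 9, i.e. 32ⁿ ≥ 81.
32¹ = 32 falls short of 81 but 32² = 1024 reaches it, so n = 2.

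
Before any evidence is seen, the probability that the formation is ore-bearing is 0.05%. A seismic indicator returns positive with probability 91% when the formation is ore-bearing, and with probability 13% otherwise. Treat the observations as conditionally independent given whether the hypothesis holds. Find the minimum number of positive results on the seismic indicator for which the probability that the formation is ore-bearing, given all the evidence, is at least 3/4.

Prior odds: 0.0005 ÷ 0.9995 = 1/1999.
Likelihood ratio of a positive result = 0.91/0.13 = 7.
Target odds: 0.75 ÷ 0.25 = 3.
Require 7ⁿ ≥ 3 ÷ (1/1999) = 5997.
7⁴ = 2401 falls short of 5997 but 7⁵ = 16807 reaches it, so n = 5.

5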